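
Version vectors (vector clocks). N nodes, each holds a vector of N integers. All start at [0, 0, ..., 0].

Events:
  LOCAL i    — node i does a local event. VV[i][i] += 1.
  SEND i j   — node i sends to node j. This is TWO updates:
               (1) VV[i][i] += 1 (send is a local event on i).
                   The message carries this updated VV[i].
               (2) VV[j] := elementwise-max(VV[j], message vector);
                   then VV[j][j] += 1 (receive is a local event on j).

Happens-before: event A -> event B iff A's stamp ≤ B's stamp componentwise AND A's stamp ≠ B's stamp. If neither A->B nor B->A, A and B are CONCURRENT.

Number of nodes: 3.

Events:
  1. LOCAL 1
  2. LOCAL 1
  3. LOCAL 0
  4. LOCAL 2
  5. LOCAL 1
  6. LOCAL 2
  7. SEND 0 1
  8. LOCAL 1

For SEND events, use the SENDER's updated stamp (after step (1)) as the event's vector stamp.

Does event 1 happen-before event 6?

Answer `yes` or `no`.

Initial: VV[0]=[0, 0, 0]
Initial: VV[1]=[0, 0, 0]
Initial: VV[2]=[0, 0, 0]
Event 1: LOCAL 1: VV[1][1]++ -> VV[1]=[0, 1, 0]
Event 2: LOCAL 1: VV[1][1]++ -> VV[1]=[0, 2, 0]
Event 3: LOCAL 0: VV[0][0]++ -> VV[0]=[1, 0, 0]
Event 4: LOCAL 2: VV[2][2]++ -> VV[2]=[0, 0, 1]
Event 5: LOCAL 1: VV[1][1]++ -> VV[1]=[0, 3, 0]
Event 6: LOCAL 2: VV[2][2]++ -> VV[2]=[0, 0, 2]
Event 7: SEND 0->1: VV[0][0]++ -> VV[0]=[2, 0, 0], msg_vec=[2, 0, 0]; VV[1]=max(VV[1],msg_vec) then VV[1][1]++ -> VV[1]=[2, 4, 0]
Event 8: LOCAL 1: VV[1][1]++ -> VV[1]=[2, 5, 0]
Event 1 stamp: [0, 1, 0]
Event 6 stamp: [0, 0, 2]
[0, 1, 0] <= [0, 0, 2]? False. Equal? False. Happens-before: False

Answer: no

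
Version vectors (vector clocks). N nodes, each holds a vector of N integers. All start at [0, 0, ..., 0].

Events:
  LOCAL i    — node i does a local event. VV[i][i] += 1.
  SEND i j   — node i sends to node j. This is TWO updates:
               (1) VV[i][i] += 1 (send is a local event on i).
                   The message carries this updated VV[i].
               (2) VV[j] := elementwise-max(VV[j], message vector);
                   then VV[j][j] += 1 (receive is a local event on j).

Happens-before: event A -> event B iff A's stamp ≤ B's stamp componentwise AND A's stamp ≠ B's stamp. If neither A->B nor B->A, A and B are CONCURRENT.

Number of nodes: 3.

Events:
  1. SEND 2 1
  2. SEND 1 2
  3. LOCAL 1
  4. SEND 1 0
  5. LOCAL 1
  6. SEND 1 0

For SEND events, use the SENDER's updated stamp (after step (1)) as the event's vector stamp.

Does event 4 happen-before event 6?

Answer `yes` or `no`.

Answer: yes

Derivation:
Initial: VV[0]=[0, 0, 0]
Initial: VV[1]=[0, 0, 0]
Initial: VV[2]=[0, 0, 0]
Event 1: SEND 2->1: VV[2][2]++ -> VV[2]=[0, 0, 1], msg_vec=[0, 0, 1]; VV[1]=max(VV[1],msg_vec) then VV[1][1]++ -> VV[1]=[0, 1, 1]
Event 2: SEND 1->2: VV[1][1]++ -> VV[1]=[0, 2, 1], msg_vec=[0, 2, 1]; VV[2]=max(VV[2],msg_vec) then VV[2][2]++ -> VV[2]=[0, 2, 2]
Event 3: LOCAL 1: VV[1][1]++ -> VV[1]=[0, 3, 1]
Event 4: SEND 1->0: VV[1][1]++ -> VV[1]=[0, 4, 1], msg_vec=[0, 4, 1]; VV[0]=max(VV[0],msg_vec) then VV[0][0]++ -> VV[0]=[1, 4, 1]
Event 5: LOCAL 1: VV[1][1]++ -> VV[1]=[0, 5, 1]
Event 6: SEND 1->0: VV[1][1]++ -> VV[1]=[0, 6, 1], msg_vec=[0, 6, 1]; VV[0]=max(VV[0],msg_vec) then VV[0][0]++ -> VV[0]=[2, 6, 1]
Event 4 stamp: [0, 4, 1]
Event 6 stamp: [0, 6, 1]
[0, 4, 1] <= [0, 6, 1]? True. Equal? False. Happens-before: True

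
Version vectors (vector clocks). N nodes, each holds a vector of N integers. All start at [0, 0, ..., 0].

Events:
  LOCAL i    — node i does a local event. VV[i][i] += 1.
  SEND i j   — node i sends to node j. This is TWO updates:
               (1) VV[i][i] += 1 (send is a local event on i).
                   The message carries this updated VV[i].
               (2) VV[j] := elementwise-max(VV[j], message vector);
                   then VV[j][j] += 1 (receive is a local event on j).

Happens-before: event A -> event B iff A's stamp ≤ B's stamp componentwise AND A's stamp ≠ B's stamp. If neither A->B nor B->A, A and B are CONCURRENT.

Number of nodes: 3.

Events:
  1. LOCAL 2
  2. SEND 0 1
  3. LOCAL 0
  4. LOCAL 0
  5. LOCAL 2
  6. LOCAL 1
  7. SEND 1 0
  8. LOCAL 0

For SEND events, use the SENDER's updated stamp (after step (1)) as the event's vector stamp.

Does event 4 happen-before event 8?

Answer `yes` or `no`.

Initial: VV[0]=[0, 0, 0]
Initial: VV[1]=[0, 0, 0]
Initial: VV[2]=[0, 0, 0]
Event 1: LOCAL 2: VV[2][2]++ -> VV[2]=[0, 0, 1]
Event 2: SEND 0->1: VV[0][0]++ -> VV[0]=[1, 0, 0], msg_vec=[1, 0, 0]; VV[1]=max(VV[1],msg_vec) then VV[1][1]++ -> VV[1]=[1, 1, 0]
Event 3: LOCAL 0: VV[0][0]++ -> VV[0]=[2, 0, 0]
Event 4: LOCAL 0: VV[0][0]++ -> VV[0]=[3, 0, 0]
Event 5: LOCAL 2: VV[2][2]++ -> VV[2]=[0, 0, 2]
Event 6: LOCAL 1: VV[1][1]++ -> VV[1]=[1, 2, 0]
Event 7: SEND 1->0: VV[1][1]++ -> VV[1]=[1, 3, 0], msg_vec=[1, 3, 0]; VV[0]=max(VV[0],msg_vec) then VV[0][0]++ -> VV[0]=[4, 3, 0]
Event 8: LOCAL 0: VV[0][0]++ -> VV[0]=[5, 3, 0]
Event 4 stamp: [3, 0, 0]
Event 8 stamp: [5, 3, 0]
[3, 0, 0] <= [5, 3, 0]? True. Equal? False. Happens-before: True

Answer: yes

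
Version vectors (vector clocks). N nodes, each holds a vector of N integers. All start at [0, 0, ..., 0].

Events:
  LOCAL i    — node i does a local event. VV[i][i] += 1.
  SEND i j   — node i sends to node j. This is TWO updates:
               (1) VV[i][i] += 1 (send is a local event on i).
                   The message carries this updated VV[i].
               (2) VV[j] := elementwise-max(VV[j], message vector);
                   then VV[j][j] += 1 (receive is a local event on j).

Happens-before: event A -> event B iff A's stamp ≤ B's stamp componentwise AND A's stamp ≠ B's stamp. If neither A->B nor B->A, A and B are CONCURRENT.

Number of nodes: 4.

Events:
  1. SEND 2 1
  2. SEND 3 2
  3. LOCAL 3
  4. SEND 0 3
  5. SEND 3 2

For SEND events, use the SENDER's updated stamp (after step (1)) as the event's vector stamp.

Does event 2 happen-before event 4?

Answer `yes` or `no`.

Initial: VV[0]=[0, 0, 0, 0]
Initial: VV[1]=[0, 0, 0, 0]
Initial: VV[2]=[0, 0, 0, 0]
Initial: VV[3]=[0, 0, 0, 0]
Event 1: SEND 2->1: VV[2][2]++ -> VV[2]=[0, 0, 1, 0], msg_vec=[0, 0, 1, 0]; VV[1]=max(VV[1],msg_vec) then VV[1][1]++ -> VV[1]=[0, 1, 1, 0]
Event 2: SEND 3->2: VV[3][3]++ -> VV[3]=[0, 0, 0, 1], msg_vec=[0, 0, 0, 1]; VV[2]=max(VV[2],msg_vec) then VV[2][2]++ -> VV[2]=[0, 0, 2, 1]
Event 3: LOCAL 3: VV[3][3]++ -> VV[3]=[0, 0, 0, 2]
Event 4: SEND 0->3: VV[0][0]++ -> VV[0]=[1, 0, 0, 0], msg_vec=[1, 0, 0, 0]; VV[3]=max(VV[3],msg_vec) then VV[3][3]++ -> VV[3]=[1, 0, 0, 3]
Event 5: SEND 3->2: VV[3][3]++ -> VV[3]=[1, 0, 0, 4], msg_vec=[1, 0, 0, 4]; VV[2]=max(VV[2],msg_vec) then VV[2][2]++ -> VV[2]=[1, 0, 3, 4]
Event 2 stamp: [0, 0, 0, 1]
Event 4 stamp: [1, 0, 0, 0]
[0, 0, 0, 1] <= [1, 0, 0, 0]? False. Equal? False. Happens-before: False

Answer: no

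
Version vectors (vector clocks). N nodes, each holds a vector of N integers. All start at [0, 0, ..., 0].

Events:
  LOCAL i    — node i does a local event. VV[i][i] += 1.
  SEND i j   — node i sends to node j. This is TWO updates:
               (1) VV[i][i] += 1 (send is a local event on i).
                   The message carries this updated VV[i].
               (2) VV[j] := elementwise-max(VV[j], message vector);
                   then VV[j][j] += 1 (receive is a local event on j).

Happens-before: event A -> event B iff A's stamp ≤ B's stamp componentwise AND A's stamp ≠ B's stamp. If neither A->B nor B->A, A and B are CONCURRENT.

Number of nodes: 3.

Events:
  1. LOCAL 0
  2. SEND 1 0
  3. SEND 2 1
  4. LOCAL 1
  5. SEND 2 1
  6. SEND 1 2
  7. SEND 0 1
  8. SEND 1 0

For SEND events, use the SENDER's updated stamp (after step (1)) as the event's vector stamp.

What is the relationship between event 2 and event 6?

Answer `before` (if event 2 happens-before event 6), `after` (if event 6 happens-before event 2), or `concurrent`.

Initial: VV[0]=[0, 0, 0]
Initial: VV[1]=[0, 0, 0]
Initial: VV[2]=[0, 0, 0]
Event 1: LOCAL 0: VV[0][0]++ -> VV[0]=[1, 0, 0]
Event 2: SEND 1->0: VV[1][1]++ -> VV[1]=[0, 1, 0], msg_vec=[0, 1, 0]; VV[0]=max(VV[0],msg_vec) then VV[0][0]++ -> VV[0]=[2, 1, 0]
Event 3: SEND 2->1: VV[2][2]++ -> VV[2]=[0, 0, 1], msg_vec=[0, 0, 1]; VV[1]=max(VV[1],msg_vec) then VV[1][1]++ -> VV[1]=[0, 2, 1]
Event 4: LOCAL 1: VV[1][1]++ -> VV[1]=[0, 3, 1]
Event 5: SEND 2->1: VV[2][2]++ -> VV[2]=[0, 0, 2], msg_vec=[0, 0, 2]; VV[1]=max(VV[1],msg_vec) then VV[1][1]++ -> VV[1]=[0, 4, 2]
Event 6: SEND 1->2: VV[1][1]++ -> VV[1]=[0, 5, 2], msg_vec=[0, 5, 2]; VV[2]=max(VV[2],msg_vec) then VV[2][2]++ -> VV[2]=[0, 5, 3]
Event 7: SEND 0->1: VV[0][0]++ -> VV[0]=[3, 1, 0], msg_vec=[3, 1, 0]; VV[1]=max(VV[1],msg_vec) then VV[1][1]++ -> VV[1]=[3, 6, 2]
Event 8: SEND 1->0: VV[1][1]++ -> VV[1]=[3, 7, 2], msg_vec=[3, 7, 2]; VV[0]=max(VV[0],msg_vec) then VV[0][0]++ -> VV[0]=[4, 7, 2]
Event 2 stamp: [0, 1, 0]
Event 6 stamp: [0, 5, 2]
[0, 1, 0] <= [0, 5, 2]? True
[0, 5, 2] <= [0, 1, 0]? False
Relation: before

Answer: before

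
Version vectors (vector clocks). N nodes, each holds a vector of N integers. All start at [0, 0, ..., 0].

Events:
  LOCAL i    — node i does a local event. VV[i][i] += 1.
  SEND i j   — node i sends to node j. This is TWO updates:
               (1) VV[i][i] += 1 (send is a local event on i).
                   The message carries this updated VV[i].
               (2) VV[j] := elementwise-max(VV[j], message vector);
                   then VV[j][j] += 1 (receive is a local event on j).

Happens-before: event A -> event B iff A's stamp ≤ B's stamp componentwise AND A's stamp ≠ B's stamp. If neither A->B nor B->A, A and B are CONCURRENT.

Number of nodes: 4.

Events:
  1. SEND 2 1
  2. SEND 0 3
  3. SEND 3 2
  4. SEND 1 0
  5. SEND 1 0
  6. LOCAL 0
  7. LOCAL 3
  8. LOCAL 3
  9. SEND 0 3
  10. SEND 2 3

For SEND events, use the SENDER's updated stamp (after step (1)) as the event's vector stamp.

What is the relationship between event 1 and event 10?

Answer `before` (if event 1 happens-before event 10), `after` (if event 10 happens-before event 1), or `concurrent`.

Answer: before

Derivation:
Initial: VV[0]=[0, 0, 0, 0]
Initial: VV[1]=[0, 0, 0, 0]
Initial: VV[2]=[0, 0, 0, 0]
Initial: VV[3]=[0, 0, 0, 0]
Event 1: SEND 2->1: VV[2][2]++ -> VV[2]=[0, 0, 1, 0], msg_vec=[0, 0, 1, 0]; VV[1]=max(VV[1],msg_vec) then VV[1][1]++ -> VV[1]=[0, 1, 1, 0]
Event 2: SEND 0->3: VV[0][0]++ -> VV[0]=[1, 0, 0, 0], msg_vec=[1, 0, 0, 0]; VV[3]=max(VV[3],msg_vec) then VV[3][3]++ -> VV[3]=[1, 0, 0, 1]
Event 3: SEND 3->2: VV[3][3]++ -> VV[3]=[1, 0, 0, 2], msg_vec=[1, 0, 0, 2]; VV[2]=max(VV[2],msg_vec) then VV[2][2]++ -> VV[2]=[1, 0, 2, 2]
Event 4: SEND 1->0: VV[1][1]++ -> VV[1]=[0, 2, 1, 0], msg_vec=[0, 2, 1, 0]; VV[0]=max(VV[0],msg_vec) then VV[0][0]++ -> VV[0]=[2, 2, 1, 0]
Event 5: SEND 1->0: VV[1][1]++ -> VV[1]=[0, 3, 1, 0], msg_vec=[0, 3, 1, 0]; VV[0]=max(VV[0],msg_vec) then VV[0][0]++ -> VV[0]=[3, 3, 1, 0]
Event 6: LOCAL 0: VV[0][0]++ -> VV[0]=[4, 3, 1, 0]
Event 7: LOCAL 3: VV[3][3]++ -> VV[3]=[1, 0, 0, 3]
Event 8: LOCAL 3: VV[3][3]++ -> VV[3]=[1, 0, 0, 4]
Event 9: SEND 0->3: VV[0][0]++ -> VV[0]=[5, 3, 1, 0], msg_vec=[5, 3, 1, 0]; VV[3]=max(VV[3],msg_vec) then VV[3][3]++ -> VV[3]=[5, 3, 1, 5]
Event 10: SEND 2->3: VV[2][2]++ -> VV[2]=[1, 0, 3, 2], msg_vec=[1, 0, 3, 2]; VV[3]=max(VV[3],msg_vec) then VV[3][3]++ -> VV[3]=[5, 3, 3, 6]
Event 1 stamp: [0, 0, 1, 0]
Event 10 stamp: [1, 0, 3, 2]
[0, 0, 1, 0] <= [1, 0, 3, 2]? True
[1, 0, 3, 2] <= [0, 0, 1, 0]? False
Relation: before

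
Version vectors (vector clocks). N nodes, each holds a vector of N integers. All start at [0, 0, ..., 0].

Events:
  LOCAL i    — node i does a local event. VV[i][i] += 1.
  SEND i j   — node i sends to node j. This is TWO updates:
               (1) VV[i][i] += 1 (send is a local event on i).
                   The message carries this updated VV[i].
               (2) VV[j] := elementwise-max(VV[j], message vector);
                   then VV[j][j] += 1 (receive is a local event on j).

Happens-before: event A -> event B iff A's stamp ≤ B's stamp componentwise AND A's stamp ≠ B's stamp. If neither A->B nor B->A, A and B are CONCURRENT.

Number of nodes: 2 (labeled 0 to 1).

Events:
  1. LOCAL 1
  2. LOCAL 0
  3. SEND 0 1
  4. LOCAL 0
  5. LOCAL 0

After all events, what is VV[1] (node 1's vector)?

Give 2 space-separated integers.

Initial: VV[0]=[0, 0]
Initial: VV[1]=[0, 0]
Event 1: LOCAL 1: VV[1][1]++ -> VV[1]=[0, 1]
Event 2: LOCAL 0: VV[0][0]++ -> VV[0]=[1, 0]
Event 3: SEND 0->1: VV[0][0]++ -> VV[0]=[2, 0], msg_vec=[2, 0]; VV[1]=max(VV[1],msg_vec) then VV[1][1]++ -> VV[1]=[2, 2]
Event 4: LOCAL 0: VV[0][0]++ -> VV[0]=[3, 0]
Event 5: LOCAL 0: VV[0][0]++ -> VV[0]=[4, 0]
Final vectors: VV[0]=[4, 0]; VV[1]=[2, 2]

Answer: 2 2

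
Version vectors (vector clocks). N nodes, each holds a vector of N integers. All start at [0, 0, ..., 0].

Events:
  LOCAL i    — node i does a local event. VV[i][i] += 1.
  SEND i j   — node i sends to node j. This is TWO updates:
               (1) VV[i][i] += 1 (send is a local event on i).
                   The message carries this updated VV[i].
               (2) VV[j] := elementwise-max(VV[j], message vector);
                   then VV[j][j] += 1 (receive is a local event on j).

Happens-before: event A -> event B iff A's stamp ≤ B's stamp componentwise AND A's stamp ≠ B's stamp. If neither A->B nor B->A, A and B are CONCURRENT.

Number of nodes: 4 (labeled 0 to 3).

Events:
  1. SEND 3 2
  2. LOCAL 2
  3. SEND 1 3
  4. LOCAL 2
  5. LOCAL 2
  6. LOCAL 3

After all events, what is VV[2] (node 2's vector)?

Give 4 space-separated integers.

Initial: VV[0]=[0, 0, 0, 0]
Initial: VV[1]=[0, 0, 0, 0]
Initial: VV[2]=[0, 0, 0, 0]
Initial: VV[3]=[0, 0, 0, 0]
Event 1: SEND 3->2: VV[3][3]++ -> VV[3]=[0, 0, 0, 1], msg_vec=[0, 0, 0, 1]; VV[2]=max(VV[2],msg_vec) then VV[2][2]++ -> VV[2]=[0, 0, 1, 1]
Event 2: LOCAL 2: VV[2][2]++ -> VV[2]=[0, 0, 2, 1]
Event 3: SEND 1->3: VV[1][1]++ -> VV[1]=[0, 1, 0, 0], msg_vec=[0, 1, 0, 0]; VV[3]=max(VV[3],msg_vec) then VV[3][3]++ -> VV[3]=[0, 1, 0, 2]
Event 4: LOCAL 2: VV[2][2]++ -> VV[2]=[0, 0, 3, 1]
Event 5: LOCAL 2: VV[2][2]++ -> VV[2]=[0, 0, 4, 1]
Event 6: LOCAL 3: VV[3][3]++ -> VV[3]=[0, 1, 0, 3]
Final vectors: VV[0]=[0, 0, 0, 0]; VV[1]=[0, 1, 0, 0]; VV[2]=[0, 0, 4, 1]; VV[3]=[0, 1, 0, 3]

Answer: 0 0 4 1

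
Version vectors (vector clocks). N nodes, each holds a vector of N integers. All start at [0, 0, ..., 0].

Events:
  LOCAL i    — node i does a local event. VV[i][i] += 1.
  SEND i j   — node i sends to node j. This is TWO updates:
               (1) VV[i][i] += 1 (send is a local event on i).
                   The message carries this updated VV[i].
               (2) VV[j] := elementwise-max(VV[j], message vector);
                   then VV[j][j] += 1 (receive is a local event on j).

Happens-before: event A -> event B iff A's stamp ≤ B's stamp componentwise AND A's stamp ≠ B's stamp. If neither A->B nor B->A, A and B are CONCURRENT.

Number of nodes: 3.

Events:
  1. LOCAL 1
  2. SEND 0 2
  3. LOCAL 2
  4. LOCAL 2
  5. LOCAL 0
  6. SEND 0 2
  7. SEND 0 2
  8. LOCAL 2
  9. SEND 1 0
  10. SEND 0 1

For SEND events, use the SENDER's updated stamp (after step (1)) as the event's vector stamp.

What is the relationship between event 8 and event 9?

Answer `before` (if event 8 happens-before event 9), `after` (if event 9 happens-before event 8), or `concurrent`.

Answer: concurrent

Derivation:
Initial: VV[0]=[0, 0, 0]
Initial: VV[1]=[0, 0, 0]
Initial: VV[2]=[0, 0, 0]
Event 1: LOCAL 1: VV[1][1]++ -> VV[1]=[0, 1, 0]
Event 2: SEND 0->2: VV[0][0]++ -> VV[0]=[1, 0, 0], msg_vec=[1, 0, 0]; VV[2]=max(VV[2],msg_vec) then VV[2][2]++ -> VV[2]=[1, 0, 1]
Event 3: LOCAL 2: VV[2][2]++ -> VV[2]=[1, 0, 2]
Event 4: LOCAL 2: VV[2][2]++ -> VV[2]=[1, 0, 3]
Event 5: LOCAL 0: VV[0][0]++ -> VV[0]=[2, 0, 0]
Event 6: SEND 0->2: VV[0][0]++ -> VV[0]=[3, 0, 0], msg_vec=[3, 0, 0]; VV[2]=max(VV[2],msg_vec) then VV[2][2]++ -> VV[2]=[3, 0, 4]
Event 7: SEND 0->2: VV[0][0]++ -> VV[0]=[4, 0, 0], msg_vec=[4, 0, 0]; VV[2]=max(VV[2],msg_vec) then VV[2][2]++ -> VV[2]=[4, 0, 5]
Event 8: LOCAL 2: VV[2][2]++ -> VV[2]=[4, 0, 6]
Event 9: SEND 1->0: VV[1][1]++ -> VV[1]=[0, 2, 0], msg_vec=[0, 2, 0]; VV[0]=max(VV[0],msg_vec) then VV[0][0]++ -> VV[0]=[5, 2, 0]
Event 10: SEND 0->1: VV[0][0]++ -> VV[0]=[6, 2, 0], msg_vec=[6, 2, 0]; VV[1]=max(VV[1],msg_vec) then VV[1][1]++ -> VV[1]=[6, 3, 0]
Event 8 stamp: [4, 0, 6]
Event 9 stamp: [0, 2, 0]
[4, 0, 6] <= [0, 2, 0]? False
[0, 2, 0] <= [4, 0, 6]? False
Relation: concurrent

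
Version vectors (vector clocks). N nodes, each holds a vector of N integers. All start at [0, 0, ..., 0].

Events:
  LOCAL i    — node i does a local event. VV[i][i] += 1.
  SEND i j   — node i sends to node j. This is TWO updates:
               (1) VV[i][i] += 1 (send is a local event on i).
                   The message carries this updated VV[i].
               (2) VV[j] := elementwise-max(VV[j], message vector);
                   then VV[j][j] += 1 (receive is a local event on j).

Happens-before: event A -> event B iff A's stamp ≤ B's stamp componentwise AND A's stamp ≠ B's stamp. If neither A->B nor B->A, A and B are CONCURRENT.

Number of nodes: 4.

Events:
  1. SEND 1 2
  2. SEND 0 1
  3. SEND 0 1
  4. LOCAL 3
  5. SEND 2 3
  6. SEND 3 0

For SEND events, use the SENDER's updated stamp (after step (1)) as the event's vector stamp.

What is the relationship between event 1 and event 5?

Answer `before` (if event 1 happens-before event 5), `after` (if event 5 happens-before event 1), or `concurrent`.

Initial: VV[0]=[0, 0, 0, 0]
Initial: VV[1]=[0, 0, 0, 0]
Initial: VV[2]=[0, 0, 0, 0]
Initial: VV[3]=[0, 0, 0, 0]
Event 1: SEND 1->2: VV[1][1]++ -> VV[1]=[0, 1, 0, 0], msg_vec=[0, 1, 0, 0]; VV[2]=max(VV[2],msg_vec) then VV[2][2]++ -> VV[2]=[0, 1, 1, 0]
Event 2: SEND 0->1: VV[0][0]++ -> VV[0]=[1, 0, 0, 0], msg_vec=[1, 0, 0, 0]; VV[1]=max(VV[1],msg_vec) then VV[1][1]++ -> VV[1]=[1, 2, 0, 0]
Event 3: SEND 0->1: VV[0][0]++ -> VV[0]=[2, 0, 0, 0], msg_vec=[2, 0, 0, 0]; VV[1]=max(VV[1],msg_vec) then VV[1][1]++ -> VV[1]=[2, 3, 0, 0]
Event 4: LOCAL 3: VV[3][3]++ -> VV[3]=[0, 0, 0, 1]
Event 5: SEND 2->3: VV[2][2]++ -> VV[2]=[0, 1, 2, 0], msg_vec=[0, 1, 2, 0]; VV[3]=max(VV[3],msg_vec) then VV[3][3]++ -> VV[3]=[0, 1, 2, 2]
Event 6: SEND 3->0: VV[3][3]++ -> VV[3]=[0, 1, 2, 3], msg_vec=[0, 1, 2, 3]; VV[0]=max(VV[0],msg_vec) then VV[0][0]++ -> VV[0]=[3, 1, 2, 3]
Event 1 stamp: [0, 1, 0, 0]
Event 5 stamp: [0, 1, 2, 0]
[0, 1, 0, 0] <= [0, 1, 2, 0]? True
[0, 1, 2, 0] <= [0, 1, 0, 0]? False
Relation: before

Answer: before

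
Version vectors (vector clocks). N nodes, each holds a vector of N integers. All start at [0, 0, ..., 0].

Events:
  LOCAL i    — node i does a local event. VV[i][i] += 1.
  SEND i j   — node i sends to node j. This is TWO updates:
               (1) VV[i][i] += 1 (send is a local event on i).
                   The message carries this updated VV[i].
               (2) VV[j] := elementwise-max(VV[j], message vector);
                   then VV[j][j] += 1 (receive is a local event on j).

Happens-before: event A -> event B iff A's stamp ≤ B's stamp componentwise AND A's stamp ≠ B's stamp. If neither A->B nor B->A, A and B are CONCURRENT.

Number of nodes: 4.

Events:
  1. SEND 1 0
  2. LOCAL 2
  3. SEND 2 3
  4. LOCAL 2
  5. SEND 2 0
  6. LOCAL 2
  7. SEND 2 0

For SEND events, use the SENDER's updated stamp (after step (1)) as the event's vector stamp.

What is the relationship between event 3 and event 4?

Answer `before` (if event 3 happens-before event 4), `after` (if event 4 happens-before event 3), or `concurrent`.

Answer: before

Derivation:
Initial: VV[0]=[0, 0, 0, 0]
Initial: VV[1]=[0, 0, 0, 0]
Initial: VV[2]=[0, 0, 0, 0]
Initial: VV[3]=[0, 0, 0, 0]
Event 1: SEND 1->0: VV[1][1]++ -> VV[1]=[0, 1, 0, 0], msg_vec=[0, 1, 0, 0]; VV[0]=max(VV[0],msg_vec) then VV[0][0]++ -> VV[0]=[1, 1, 0, 0]
Event 2: LOCAL 2: VV[2][2]++ -> VV[2]=[0, 0, 1, 0]
Event 3: SEND 2->3: VV[2][2]++ -> VV[2]=[0, 0, 2, 0], msg_vec=[0, 0, 2, 0]; VV[3]=max(VV[3],msg_vec) then VV[3][3]++ -> VV[3]=[0, 0, 2, 1]
Event 4: LOCAL 2: VV[2][2]++ -> VV[2]=[0, 0, 3, 0]
Event 5: SEND 2->0: VV[2][2]++ -> VV[2]=[0, 0, 4, 0], msg_vec=[0, 0, 4, 0]; VV[0]=max(VV[0],msg_vec) then VV[0][0]++ -> VV[0]=[2, 1, 4, 0]
Event 6: LOCAL 2: VV[2][2]++ -> VV[2]=[0, 0, 5, 0]
Event 7: SEND 2->0: VV[2][2]++ -> VV[2]=[0, 0, 6, 0], msg_vec=[0, 0, 6, 0]; VV[0]=max(VV[0],msg_vec) then VV[0][0]++ -> VV[0]=[3, 1, 6, 0]
Event 3 stamp: [0, 0, 2, 0]
Event 4 stamp: [0, 0, 3, 0]
[0, 0, 2, 0] <= [0, 0, 3, 0]? True
[0, 0, 3, 0] <= [0, 0, 2, 0]? False
Relation: before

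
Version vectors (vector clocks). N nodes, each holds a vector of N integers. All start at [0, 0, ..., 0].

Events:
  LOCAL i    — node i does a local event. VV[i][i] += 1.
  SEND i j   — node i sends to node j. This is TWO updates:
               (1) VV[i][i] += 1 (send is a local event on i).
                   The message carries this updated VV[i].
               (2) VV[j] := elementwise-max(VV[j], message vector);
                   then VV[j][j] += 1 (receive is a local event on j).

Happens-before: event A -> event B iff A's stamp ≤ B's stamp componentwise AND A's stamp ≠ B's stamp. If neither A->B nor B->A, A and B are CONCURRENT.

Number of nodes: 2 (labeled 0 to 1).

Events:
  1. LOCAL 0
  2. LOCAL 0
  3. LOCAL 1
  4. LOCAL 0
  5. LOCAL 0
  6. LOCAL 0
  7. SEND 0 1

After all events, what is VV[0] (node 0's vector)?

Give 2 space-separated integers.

Initial: VV[0]=[0, 0]
Initial: VV[1]=[0, 0]
Event 1: LOCAL 0: VV[0][0]++ -> VV[0]=[1, 0]
Event 2: LOCAL 0: VV[0][0]++ -> VV[0]=[2, 0]
Event 3: LOCAL 1: VV[1][1]++ -> VV[1]=[0, 1]
Event 4: LOCAL 0: VV[0][0]++ -> VV[0]=[3, 0]
Event 5: LOCAL 0: VV[0][0]++ -> VV[0]=[4, 0]
Event 6: LOCAL 0: VV[0][0]++ -> VV[0]=[5, 0]
Event 7: SEND 0->1: VV[0][0]++ -> VV[0]=[6, 0], msg_vec=[6, 0]; VV[1]=max(VV[1],msg_vec) then VV[1][1]++ -> VV[1]=[6, 2]
Final vectors: VV[0]=[6, 0]; VV[1]=[6, 2]

Answer: 6 0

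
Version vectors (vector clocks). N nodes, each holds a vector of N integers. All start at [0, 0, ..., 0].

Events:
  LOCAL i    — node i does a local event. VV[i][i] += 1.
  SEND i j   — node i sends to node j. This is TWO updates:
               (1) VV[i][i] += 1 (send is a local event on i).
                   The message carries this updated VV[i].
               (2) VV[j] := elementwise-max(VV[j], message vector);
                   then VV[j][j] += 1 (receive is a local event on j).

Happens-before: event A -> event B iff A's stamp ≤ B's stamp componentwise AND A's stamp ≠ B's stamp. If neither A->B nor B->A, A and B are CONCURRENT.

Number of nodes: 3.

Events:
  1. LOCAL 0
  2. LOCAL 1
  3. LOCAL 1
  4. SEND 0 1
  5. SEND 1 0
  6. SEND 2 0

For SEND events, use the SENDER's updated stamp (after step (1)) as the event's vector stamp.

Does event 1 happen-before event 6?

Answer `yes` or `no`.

Initial: VV[0]=[0, 0, 0]
Initial: VV[1]=[0, 0, 0]
Initial: VV[2]=[0, 0, 0]
Event 1: LOCAL 0: VV[0][0]++ -> VV[0]=[1, 0, 0]
Event 2: LOCAL 1: VV[1][1]++ -> VV[1]=[0, 1, 0]
Event 3: LOCAL 1: VV[1][1]++ -> VV[1]=[0, 2, 0]
Event 4: SEND 0->1: VV[0][0]++ -> VV[0]=[2, 0, 0], msg_vec=[2, 0, 0]; VV[1]=max(VV[1],msg_vec) then VV[1][1]++ -> VV[1]=[2, 3, 0]
Event 5: SEND 1->0: VV[1][1]++ -> VV[1]=[2, 4, 0], msg_vec=[2, 4, 0]; VV[0]=max(VV[0],msg_vec) then VV[0][0]++ -> VV[0]=[3, 4, 0]
Event 6: SEND 2->0: VV[2][2]++ -> VV[2]=[0, 0, 1], msg_vec=[0, 0, 1]; VV[0]=max(VV[0],msg_vec) then VV[0][0]++ -> VV[0]=[4, 4, 1]
Event 1 stamp: [1, 0, 0]
Event 6 stamp: [0, 0, 1]
[1, 0, 0] <= [0, 0, 1]? False. Equal? False. Happens-before: False

Answer: no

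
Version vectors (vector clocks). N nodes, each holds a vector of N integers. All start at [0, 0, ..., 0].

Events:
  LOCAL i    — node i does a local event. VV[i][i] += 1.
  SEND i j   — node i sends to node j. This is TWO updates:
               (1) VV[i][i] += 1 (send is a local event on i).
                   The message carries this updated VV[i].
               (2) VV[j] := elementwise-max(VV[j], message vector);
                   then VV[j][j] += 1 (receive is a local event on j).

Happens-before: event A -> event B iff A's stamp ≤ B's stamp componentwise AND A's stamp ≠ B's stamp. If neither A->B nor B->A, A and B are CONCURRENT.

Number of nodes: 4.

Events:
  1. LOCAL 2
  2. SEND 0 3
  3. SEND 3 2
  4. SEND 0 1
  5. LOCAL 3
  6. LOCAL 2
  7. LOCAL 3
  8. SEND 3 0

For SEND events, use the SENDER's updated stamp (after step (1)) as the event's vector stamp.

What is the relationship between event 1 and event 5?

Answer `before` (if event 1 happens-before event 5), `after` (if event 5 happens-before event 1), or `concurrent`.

Answer: concurrent

Derivation:
Initial: VV[0]=[0, 0, 0, 0]
Initial: VV[1]=[0, 0, 0, 0]
Initial: VV[2]=[0, 0, 0, 0]
Initial: VV[3]=[0, 0, 0, 0]
Event 1: LOCAL 2: VV[2][2]++ -> VV[2]=[0, 0, 1, 0]
Event 2: SEND 0->3: VV[0][0]++ -> VV[0]=[1, 0, 0, 0], msg_vec=[1, 0, 0, 0]; VV[3]=max(VV[3],msg_vec) then VV[3][3]++ -> VV[3]=[1, 0, 0, 1]
Event 3: SEND 3->2: VV[3][3]++ -> VV[3]=[1, 0, 0, 2], msg_vec=[1, 0, 0, 2]; VV[2]=max(VV[2],msg_vec) then VV[2][2]++ -> VV[2]=[1, 0, 2, 2]
Event 4: SEND 0->1: VV[0][0]++ -> VV[0]=[2, 0, 0, 0], msg_vec=[2, 0, 0, 0]; VV[1]=max(VV[1],msg_vec) then VV[1][1]++ -> VV[1]=[2, 1, 0, 0]
Event 5: LOCAL 3: VV[3][3]++ -> VV[3]=[1, 0, 0, 3]
Event 6: LOCAL 2: VV[2][2]++ -> VV[2]=[1, 0, 3, 2]
Event 7: LOCAL 3: VV[3][3]++ -> VV[3]=[1, 0, 0, 4]
Event 8: SEND 3->0: VV[3][3]++ -> VV[3]=[1, 0, 0, 5], msg_vec=[1, 0, 0, 5]; VV[0]=max(VV[0],msg_vec) then VV[0][0]++ -> VV[0]=[3, 0, 0, 5]
Event 1 stamp: [0, 0, 1, 0]
Event 5 stamp: [1, 0, 0, 3]
[0, 0, 1, 0] <= [1, 0, 0, 3]? False
[1, 0, 0, 3] <= [0, 0, 1, 0]? False
Relation: concurrent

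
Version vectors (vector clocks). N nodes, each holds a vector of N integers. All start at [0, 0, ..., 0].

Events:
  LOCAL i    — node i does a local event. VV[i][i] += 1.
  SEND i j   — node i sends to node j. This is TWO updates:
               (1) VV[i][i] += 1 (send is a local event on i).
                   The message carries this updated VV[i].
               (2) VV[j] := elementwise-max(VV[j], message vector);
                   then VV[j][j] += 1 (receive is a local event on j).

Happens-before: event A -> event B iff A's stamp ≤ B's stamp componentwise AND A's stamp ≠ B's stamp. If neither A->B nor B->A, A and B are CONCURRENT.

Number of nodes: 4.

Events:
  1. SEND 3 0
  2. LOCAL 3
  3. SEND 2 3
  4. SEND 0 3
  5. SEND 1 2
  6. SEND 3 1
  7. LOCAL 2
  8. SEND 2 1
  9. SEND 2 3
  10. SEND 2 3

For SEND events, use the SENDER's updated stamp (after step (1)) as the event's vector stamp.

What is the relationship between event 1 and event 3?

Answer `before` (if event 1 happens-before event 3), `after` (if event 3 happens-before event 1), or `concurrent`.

Answer: concurrent

Derivation:
Initial: VV[0]=[0, 0, 0, 0]
Initial: VV[1]=[0, 0, 0, 0]
Initial: VV[2]=[0, 0, 0, 0]
Initial: VV[3]=[0, 0, 0, 0]
Event 1: SEND 3->0: VV[3][3]++ -> VV[3]=[0, 0, 0, 1], msg_vec=[0, 0, 0, 1]; VV[0]=max(VV[0],msg_vec) then VV[0][0]++ -> VV[0]=[1, 0, 0, 1]
Event 2: LOCAL 3: VV[3][3]++ -> VV[3]=[0, 0, 0, 2]
Event 3: SEND 2->3: VV[2][2]++ -> VV[2]=[0, 0, 1, 0], msg_vec=[0, 0, 1, 0]; VV[3]=max(VV[3],msg_vec) then VV[3][3]++ -> VV[3]=[0, 0, 1, 3]
Event 4: SEND 0->3: VV[0][0]++ -> VV[0]=[2, 0, 0, 1], msg_vec=[2, 0, 0, 1]; VV[3]=max(VV[3],msg_vec) then VV[3][3]++ -> VV[3]=[2, 0, 1, 4]
Event 5: SEND 1->2: VV[1][1]++ -> VV[1]=[0, 1, 0, 0], msg_vec=[0, 1, 0, 0]; VV[2]=max(VV[2],msg_vec) then VV[2][2]++ -> VV[2]=[0, 1, 2, 0]
Event 6: SEND 3->1: VV[3][3]++ -> VV[3]=[2, 0, 1, 5], msg_vec=[2, 0, 1, 5]; VV[1]=max(VV[1],msg_vec) then VV[1][1]++ -> VV[1]=[2, 2, 1, 5]
Event 7: LOCAL 2: VV[2][2]++ -> VV[2]=[0, 1, 3, 0]
Event 8: SEND 2->1: VV[2][2]++ -> VV[2]=[0, 1, 4, 0], msg_vec=[0, 1, 4, 0]; VV[1]=max(VV[1],msg_vec) then VV[1][1]++ -> VV[1]=[2, 3, 4, 5]
Event 9: SEND 2->3: VV[2][2]++ -> VV[2]=[0, 1, 5, 0], msg_vec=[0, 1, 5, 0]; VV[3]=max(VV[3],msg_vec) then VV[3][3]++ -> VV[3]=[2, 1, 5, 6]
Event 10: SEND 2->3: VV[2][2]++ -> VV[2]=[0, 1, 6, 0], msg_vec=[0, 1, 6, 0]; VV[3]=max(VV[3],msg_vec) then VV[3][3]++ -> VV[3]=[2, 1, 6, 7]
Event 1 stamp: [0, 0, 0, 1]
Event 3 stamp: [0, 0, 1, 0]
[0, 0, 0, 1] <= [0, 0, 1, 0]? False
[0, 0, 1, 0] <= [0, 0, 0, 1]? False
Relation: concurrent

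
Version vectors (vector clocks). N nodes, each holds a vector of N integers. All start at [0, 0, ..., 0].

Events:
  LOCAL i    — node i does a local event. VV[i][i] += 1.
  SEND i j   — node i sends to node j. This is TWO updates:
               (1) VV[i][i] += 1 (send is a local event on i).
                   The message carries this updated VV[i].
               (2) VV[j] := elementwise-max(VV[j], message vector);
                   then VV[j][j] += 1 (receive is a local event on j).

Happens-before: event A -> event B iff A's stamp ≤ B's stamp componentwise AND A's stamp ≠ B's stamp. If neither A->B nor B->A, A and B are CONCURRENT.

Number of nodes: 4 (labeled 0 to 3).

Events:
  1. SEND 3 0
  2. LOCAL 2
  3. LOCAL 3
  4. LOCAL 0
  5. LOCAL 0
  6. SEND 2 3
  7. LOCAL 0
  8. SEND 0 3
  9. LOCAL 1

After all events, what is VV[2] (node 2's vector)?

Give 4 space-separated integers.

Initial: VV[0]=[0, 0, 0, 0]
Initial: VV[1]=[0, 0, 0, 0]
Initial: VV[2]=[0, 0, 0, 0]
Initial: VV[3]=[0, 0, 0, 0]
Event 1: SEND 3->0: VV[3][3]++ -> VV[3]=[0, 0, 0, 1], msg_vec=[0, 0, 0, 1]; VV[0]=max(VV[0],msg_vec) then VV[0][0]++ -> VV[0]=[1, 0, 0, 1]
Event 2: LOCAL 2: VV[2][2]++ -> VV[2]=[0, 0, 1, 0]
Event 3: LOCAL 3: VV[3][3]++ -> VV[3]=[0, 0, 0, 2]
Event 4: LOCAL 0: VV[0][0]++ -> VV[0]=[2, 0, 0, 1]
Event 5: LOCAL 0: VV[0][0]++ -> VV[0]=[3, 0, 0, 1]
Event 6: SEND 2->3: VV[2][2]++ -> VV[2]=[0, 0, 2, 0], msg_vec=[0, 0, 2, 0]; VV[3]=max(VV[3],msg_vec) then VV[3][3]++ -> VV[3]=[0, 0, 2, 3]
Event 7: LOCAL 0: VV[0][0]++ -> VV[0]=[4, 0, 0, 1]
Event 8: SEND 0->3: VV[0][0]++ -> VV[0]=[5, 0, 0, 1], msg_vec=[5, 0, 0, 1]; VV[3]=max(VV[3],msg_vec) then VV[3][3]++ -> VV[3]=[5, 0, 2, 4]
Event 9: LOCAL 1: VV[1][1]++ -> VV[1]=[0, 1, 0, 0]
Final vectors: VV[0]=[5, 0, 0, 1]; VV[1]=[0, 1, 0, 0]; VV[2]=[0, 0, 2, 0]; VV[3]=[5, 0, 2, 4]

Answer: 0 0 2 0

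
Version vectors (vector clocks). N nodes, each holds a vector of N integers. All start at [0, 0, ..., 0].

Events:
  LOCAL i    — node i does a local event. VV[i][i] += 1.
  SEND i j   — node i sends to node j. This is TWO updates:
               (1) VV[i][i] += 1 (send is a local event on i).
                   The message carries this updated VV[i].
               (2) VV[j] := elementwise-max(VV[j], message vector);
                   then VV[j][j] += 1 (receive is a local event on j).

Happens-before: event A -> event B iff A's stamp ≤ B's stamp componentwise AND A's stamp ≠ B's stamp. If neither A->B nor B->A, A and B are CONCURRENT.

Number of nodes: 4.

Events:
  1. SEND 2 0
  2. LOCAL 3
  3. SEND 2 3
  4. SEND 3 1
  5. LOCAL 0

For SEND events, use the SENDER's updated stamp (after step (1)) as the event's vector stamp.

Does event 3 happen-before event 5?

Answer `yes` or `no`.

Initial: VV[0]=[0, 0, 0, 0]
Initial: VV[1]=[0, 0, 0, 0]
Initial: VV[2]=[0, 0, 0, 0]
Initial: VV[3]=[0, 0, 0, 0]
Event 1: SEND 2->0: VV[2][2]++ -> VV[2]=[0, 0, 1, 0], msg_vec=[0, 0, 1, 0]; VV[0]=max(VV[0],msg_vec) then VV[0][0]++ -> VV[0]=[1, 0, 1, 0]
Event 2: LOCAL 3: VV[3][3]++ -> VV[3]=[0, 0, 0, 1]
Event 3: SEND 2->3: VV[2][2]++ -> VV[2]=[0, 0, 2, 0], msg_vec=[0, 0, 2, 0]; VV[3]=max(VV[3],msg_vec) then VV[3][3]++ -> VV[3]=[0, 0, 2, 2]
Event 4: SEND 3->1: VV[3][3]++ -> VV[3]=[0, 0, 2, 3], msg_vec=[0, 0, 2, 3]; VV[1]=max(VV[1],msg_vec) then VV[1][1]++ -> VV[1]=[0, 1, 2, 3]
Event 5: LOCAL 0: VV[0][0]++ -> VV[0]=[2, 0, 1, 0]
Event 3 stamp: [0, 0, 2, 0]
Event 5 stamp: [2, 0, 1, 0]
[0, 0, 2, 0] <= [2, 0, 1, 0]? False. Equal? False. Happens-before: False

Answer: no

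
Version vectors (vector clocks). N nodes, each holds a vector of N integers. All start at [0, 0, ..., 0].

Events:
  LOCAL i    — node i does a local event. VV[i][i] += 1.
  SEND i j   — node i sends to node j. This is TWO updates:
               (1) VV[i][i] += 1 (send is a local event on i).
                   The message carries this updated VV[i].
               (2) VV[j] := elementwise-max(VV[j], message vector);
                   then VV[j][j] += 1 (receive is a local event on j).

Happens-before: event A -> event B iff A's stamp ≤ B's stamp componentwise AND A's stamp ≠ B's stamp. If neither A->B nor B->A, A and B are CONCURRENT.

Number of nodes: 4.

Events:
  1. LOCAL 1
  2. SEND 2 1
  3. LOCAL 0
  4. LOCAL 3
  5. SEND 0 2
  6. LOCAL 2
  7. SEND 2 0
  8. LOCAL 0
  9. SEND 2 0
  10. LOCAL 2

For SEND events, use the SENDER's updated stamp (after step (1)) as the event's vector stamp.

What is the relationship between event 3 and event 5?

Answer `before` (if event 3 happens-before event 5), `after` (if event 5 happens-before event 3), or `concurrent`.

Initial: VV[0]=[0, 0, 0, 0]
Initial: VV[1]=[0, 0, 0, 0]
Initial: VV[2]=[0, 0, 0, 0]
Initial: VV[3]=[0, 0, 0, 0]
Event 1: LOCAL 1: VV[1][1]++ -> VV[1]=[0, 1, 0, 0]
Event 2: SEND 2->1: VV[2][2]++ -> VV[2]=[0, 0, 1, 0], msg_vec=[0, 0, 1, 0]; VV[1]=max(VV[1],msg_vec) then VV[1][1]++ -> VV[1]=[0, 2, 1, 0]
Event 3: LOCAL 0: VV[0][0]++ -> VV[0]=[1, 0, 0, 0]
Event 4: LOCAL 3: VV[3][3]++ -> VV[3]=[0, 0, 0, 1]
Event 5: SEND 0->2: VV[0][0]++ -> VV[0]=[2, 0, 0, 0], msg_vec=[2, 0, 0, 0]; VV[2]=max(VV[2],msg_vec) then VV[2][2]++ -> VV[2]=[2, 0, 2, 0]
Event 6: LOCAL 2: VV[2][2]++ -> VV[2]=[2, 0, 3, 0]
Event 7: SEND 2->0: VV[2][2]++ -> VV[2]=[2, 0, 4, 0], msg_vec=[2, 0, 4, 0]; VV[0]=max(VV[0],msg_vec) then VV[0][0]++ -> VV[0]=[3, 0, 4, 0]
Event 8: LOCAL 0: VV[0][0]++ -> VV[0]=[4, 0, 4, 0]
Event 9: SEND 2->0: VV[2][2]++ -> VV[2]=[2, 0, 5, 0], msg_vec=[2, 0, 5, 0]; VV[0]=max(VV[0],msg_vec) then VV[0][0]++ -> VV[0]=[5, 0, 5, 0]
Event 10: LOCAL 2: VV[2][2]++ -> VV[2]=[2, 0, 6, 0]
Event 3 stamp: [1, 0, 0, 0]
Event 5 stamp: [2, 0, 0, 0]
[1, 0, 0, 0] <= [2, 0, 0, 0]? True
[2, 0, 0, 0] <= [1, 0, 0, 0]? False
Relation: before

Answer: before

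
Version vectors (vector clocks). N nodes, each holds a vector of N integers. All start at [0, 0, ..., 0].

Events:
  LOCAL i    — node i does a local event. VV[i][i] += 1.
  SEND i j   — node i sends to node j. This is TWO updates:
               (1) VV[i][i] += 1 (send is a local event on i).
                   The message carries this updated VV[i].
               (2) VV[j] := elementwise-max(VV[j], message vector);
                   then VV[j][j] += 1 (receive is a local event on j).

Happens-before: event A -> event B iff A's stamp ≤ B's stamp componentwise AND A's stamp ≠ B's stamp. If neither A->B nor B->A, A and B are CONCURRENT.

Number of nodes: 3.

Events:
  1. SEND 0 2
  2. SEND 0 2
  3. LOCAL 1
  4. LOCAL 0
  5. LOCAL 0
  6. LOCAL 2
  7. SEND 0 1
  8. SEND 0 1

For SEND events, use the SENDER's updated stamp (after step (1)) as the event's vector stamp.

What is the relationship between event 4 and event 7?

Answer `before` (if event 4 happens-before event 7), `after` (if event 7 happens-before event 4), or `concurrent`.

Answer: before

Derivation:
Initial: VV[0]=[0, 0, 0]
Initial: VV[1]=[0, 0, 0]
Initial: VV[2]=[0, 0, 0]
Event 1: SEND 0->2: VV[0][0]++ -> VV[0]=[1, 0, 0], msg_vec=[1, 0, 0]; VV[2]=max(VV[2],msg_vec) then VV[2][2]++ -> VV[2]=[1, 0, 1]
Event 2: SEND 0->2: VV[0][0]++ -> VV[0]=[2, 0, 0], msg_vec=[2, 0, 0]; VV[2]=max(VV[2],msg_vec) then VV[2][2]++ -> VV[2]=[2, 0, 2]
Event 3: LOCAL 1: VV[1][1]++ -> VV[1]=[0, 1, 0]
Event 4: LOCAL 0: VV[0][0]++ -> VV[0]=[3, 0, 0]
Event 5: LOCAL 0: VV[0][0]++ -> VV[0]=[4, 0, 0]
Event 6: LOCAL 2: VV[2][2]++ -> VV[2]=[2, 0, 3]
Event 7: SEND 0->1: VV[0][0]++ -> VV[0]=[5, 0, 0], msg_vec=[5, 0, 0]; VV[1]=max(VV[1],msg_vec) then VV[1][1]++ -> VV[1]=[5, 2, 0]
Event 8: SEND 0->1: VV[0][0]++ -> VV[0]=[6, 0, 0], msg_vec=[6, 0, 0]; VV[1]=max(VV[1],msg_vec) then VV[1][1]++ -> VV[1]=[6, 3, 0]
Event 4 stamp: [3, 0, 0]
Event 7 stamp: [5, 0, 0]
[3, 0, 0] <= [5, 0, 0]? True
[5, 0, 0] <= [3, 0, 0]? False
Relation: before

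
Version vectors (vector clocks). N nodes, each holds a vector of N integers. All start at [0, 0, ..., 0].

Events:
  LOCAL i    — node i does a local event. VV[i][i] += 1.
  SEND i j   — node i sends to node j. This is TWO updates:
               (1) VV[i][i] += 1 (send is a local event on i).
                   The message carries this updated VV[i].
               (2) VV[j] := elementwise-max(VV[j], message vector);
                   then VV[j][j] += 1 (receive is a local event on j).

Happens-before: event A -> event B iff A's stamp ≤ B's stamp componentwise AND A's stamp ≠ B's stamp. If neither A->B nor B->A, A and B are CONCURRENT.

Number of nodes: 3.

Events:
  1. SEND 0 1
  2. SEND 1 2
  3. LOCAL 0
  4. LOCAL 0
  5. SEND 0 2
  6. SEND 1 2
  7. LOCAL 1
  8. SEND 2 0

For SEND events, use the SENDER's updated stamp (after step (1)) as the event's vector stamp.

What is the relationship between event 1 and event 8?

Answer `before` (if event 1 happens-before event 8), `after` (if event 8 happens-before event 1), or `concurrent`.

Initial: VV[0]=[0, 0, 0]
Initial: VV[1]=[0, 0, 0]
Initial: VV[2]=[0, 0, 0]
Event 1: SEND 0->1: VV[0][0]++ -> VV[0]=[1, 0, 0], msg_vec=[1, 0, 0]; VV[1]=max(VV[1],msg_vec) then VV[1][1]++ -> VV[1]=[1, 1, 0]
Event 2: SEND 1->2: VV[1][1]++ -> VV[1]=[1, 2, 0], msg_vec=[1, 2, 0]; VV[2]=max(VV[2],msg_vec) then VV[2][2]++ -> VV[2]=[1, 2, 1]
Event 3: LOCAL 0: VV[0][0]++ -> VV[0]=[2, 0, 0]
Event 4: LOCAL 0: VV[0][0]++ -> VV[0]=[3, 0, 0]
Event 5: SEND 0->2: VV[0][0]++ -> VV[0]=[4, 0, 0], msg_vec=[4, 0, 0]; VV[2]=max(VV[2],msg_vec) then VV[2][2]++ -> VV[2]=[4, 2, 2]
Event 6: SEND 1->2: VV[1][1]++ -> VV[1]=[1, 3, 0], msg_vec=[1, 3, 0]; VV[2]=max(VV[2],msg_vec) then VV[2][2]++ -> VV[2]=[4, 3, 3]
Event 7: LOCAL 1: VV[1][1]++ -> VV[1]=[1, 4, 0]
Event 8: SEND 2->0: VV[2][2]++ -> VV[2]=[4, 3, 4], msg_vec=[4, 3, 4]; VV[0]=max(VV[0],msg_vec) then VV[0][0]++ -> VV[0]=[5, 3, 4]
Event 1 stamp: [1, 0, 0]
Event 8 stamp: [4, 3, 4]
[1, 0, 0] <= [4, 3, 4]? True
[4, 3, 4] <= [1, 0, 0]? False
Relation: before

Answer: before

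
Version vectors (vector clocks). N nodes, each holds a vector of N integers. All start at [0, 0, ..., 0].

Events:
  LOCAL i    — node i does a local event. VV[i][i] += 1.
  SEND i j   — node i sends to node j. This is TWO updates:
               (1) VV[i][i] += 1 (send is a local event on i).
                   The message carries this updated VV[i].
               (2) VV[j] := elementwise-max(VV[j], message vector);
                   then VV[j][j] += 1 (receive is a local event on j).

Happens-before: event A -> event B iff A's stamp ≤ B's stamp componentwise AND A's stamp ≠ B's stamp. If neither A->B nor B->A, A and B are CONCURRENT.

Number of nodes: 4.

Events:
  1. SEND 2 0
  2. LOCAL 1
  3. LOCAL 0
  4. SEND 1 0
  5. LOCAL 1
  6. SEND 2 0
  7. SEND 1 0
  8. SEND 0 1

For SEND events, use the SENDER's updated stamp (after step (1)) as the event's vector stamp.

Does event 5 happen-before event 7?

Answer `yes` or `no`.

Initial: VV[0]=[0, 0, 0, 0]
Initial: VV[1]=[0, 0, 0, 0]
Initial: VV[2]=[0, 0, 0, 0]
Initial: VV[3]=[0, 0, 0, 0]
Event 1: SEND 2->0: VV[2][2]++ -> VV[2]=[0, 0, 1, 0], msg_vec=[0, 0, 1, 0]; VV[0]=max(VV[0],msg_vec) then VV[0][0]++ -> VV[0]=[1, 0, 1, 0]
Event 2: LOCAL 1: VV[1][1]++ -> VV[1]=[0, 1, 0, 0]
Event 3: LOCAL 0: VV[0][0]++ -> VV[0]=[2, 0, 1, 0]
Event 4: SEND 1->0: VV[1][1]++ -> VV[1]=[0, 2, 0, 0], msg_vec=[0, 2, 0, 0]; VV[0]=max(VV[0],msg_vec) then VV[0][0]++ -> VV[0]=[3, 2, 1, 0]
Event 5: LOCAL 1: VV[1][1]++ -> VV[1]=[0, 3, 0, 0]
Event 6: SEND 2->0: VV[2][2]++ -> VV[2]=[0, 0, 2, 0], msg_vec=[0, 0, 2, 0]; VV[0]=max(VV[0],msg_vec) then VV[0][0]++ -> VV[0]=[4, 2, 2, 0]
Event 7: SEND 1->0: VV[1][1]++ -> VV[1]=[0, 4, 0, 0], msg_vec=[0, 4, 0, 0]; VV[0]=max(VV[0],msg_vec) then VV[0][0]++ -> VV[0]=[5, 4, 2, 0]
Event 8: SEND 0->1: VV[0][0]++ -> VV[0]=[6, 4, 2, 0], msg_vec=[6, 4, 2, 0]; VV[1]=max(VV[1],msg_vec) then VV[1][1]++ -> VV[1]=[6, 5, 2, 0]
Event 5 stamp: [0, 3, 0, 0]
Event 7 stamp: [0, 4, 0, 0]
[0, 3, 0, 0] <= [0, 4, 0, 0]? True. Equal? False. Happens-before: True

Answer: yes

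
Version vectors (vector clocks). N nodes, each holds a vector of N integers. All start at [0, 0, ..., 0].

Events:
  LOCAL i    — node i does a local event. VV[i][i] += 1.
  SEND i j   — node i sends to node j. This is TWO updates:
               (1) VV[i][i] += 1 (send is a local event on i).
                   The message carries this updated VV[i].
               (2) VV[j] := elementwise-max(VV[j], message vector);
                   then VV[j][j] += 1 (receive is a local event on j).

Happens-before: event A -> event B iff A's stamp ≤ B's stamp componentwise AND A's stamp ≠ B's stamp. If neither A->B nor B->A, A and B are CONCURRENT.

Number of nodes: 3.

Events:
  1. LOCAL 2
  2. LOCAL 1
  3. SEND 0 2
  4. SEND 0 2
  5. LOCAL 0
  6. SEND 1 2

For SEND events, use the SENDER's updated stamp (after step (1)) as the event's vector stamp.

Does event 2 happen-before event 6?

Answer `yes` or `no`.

Answer: yes

Derivation:
Initial: VV[0]=[0, 0, 0]
Initial: VV[1]=[0, 0, 0]
Initial: VV[2]=[0, 0, 0]
Event 1: LOCAL 2: VV[2][2]++ -> VV[2]=[0, 0, 1]
Event 2: LOCAL 1: VV[1][1]++ -> VV[1]=[0, 1, 0]
Event 3: SEND 0->2: VV[0][0]++ -> VV[0]=[1, 0, 0], msg_vec=[1, 0, 0]; VV[2]=max(VV[2],msg_vec) then VV[2][2]++ -> VV[2]=[1, 0, 2]
Event 4: SEND 0->2: VV[0][0]++ -> VV[0]=[2, 0, 0], msg_vec=[2, 0, 0]; VV[2]=max(VV[2],msg_vec) then VV[2][2]++ -> VV[2]=[2, 0, 3]
Event 5: LOCAL 0: VV[0][0]++ -> VV[0]=[3, 0, 0]
Event 6: SEND 1->2: VV[1][1]++ -> VV[1]=[0, 2, 0], msg_vec=[0, 2, 0]; VV[2]=max(VV[2],msg_vec) then VV[2][2]++ -> VV[2]=[2, 2, 4]
Event 2 stamp: [0, 1, 0]
Event 6 stamp: [0, 2, 0]
[0, 1, 0] <= [0, 2, 0]? True. Equal? False. Happens-before: True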